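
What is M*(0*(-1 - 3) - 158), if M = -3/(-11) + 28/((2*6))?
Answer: -13588/33 ≈ -411.76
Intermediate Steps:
M = 86/33 (M = -3*(-1/11) + 28/12 = 3/11 + 28*(1/12) = 3/11 + 7/3 = 86/33 ≈ 2.6061)
M*(0*(-1 - 3) - 158) = 86*(0*(-1 - 3) - 158)/33 = 86*(0*(-4) - 158)/33 = 86*(0 - 158)/33 = (86/33)*(-158) = -13588/33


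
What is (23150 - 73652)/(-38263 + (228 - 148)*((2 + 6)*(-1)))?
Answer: 50502/38903 ≈ 1.2982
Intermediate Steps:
(23150 - 73652)/(-38263 + (228 - 148)*((2 + 6)*(-1))) = -50502/(-38263 + 80*(8*(-1))) = -50502/(-38263 + 80*(-8)) = -50502/(-38263 - 640) = -50502/(-38903) = -50502*(-1/38903) = 50502/38903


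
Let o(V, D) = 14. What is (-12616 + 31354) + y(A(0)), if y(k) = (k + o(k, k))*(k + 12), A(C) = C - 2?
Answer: 18858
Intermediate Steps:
A(C) = -2 + C
y(k) = (12 + k)*(14 + k) (y(k) = (k + 14)*(k + 12) = (14 + k)*(12 + k) = (12 + k)*(14 + k))
(-12616 + 31354) + y(A(0)) = (-12616 + 31354) + (168 + (-2 + 0)² + 26*(-2 + 0)) = 18738 + (168 + (-2)² + 26*(-2)) = 18738 + (168 + 4 - 52) = 18738 + 120 = 18858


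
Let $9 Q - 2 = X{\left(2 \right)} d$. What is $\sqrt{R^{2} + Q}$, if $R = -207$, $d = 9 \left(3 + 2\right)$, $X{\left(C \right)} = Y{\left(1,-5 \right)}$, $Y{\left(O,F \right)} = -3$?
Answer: $\frac{2 \sqrt{96377}}{3} \approx 206.96$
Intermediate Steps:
$X{\left(C \right)} = -3$
$d = 45$ ($d = 9 \cdot 5 = 45$)
$Q = - \frac{133}{9}$ ($Q = \frac{2}{9} + \frac{\left(-3\right) 45}{9} = \frac{2}{9} + \frac{1}{9} \left(-135\right) = \frac{2}{9} - 15 = - \frac{133}{9} \approx -14.778$)
$\sqrt{R^{2} + Q} = \sqrt{\left(-207\right)^{2} - \frac{133}{9}} = \sqrt{42849 - \frac{133}{9}} = \sqrt{\frac{385508}{9}} = \frac{2 \sqrt{96377}}{3}$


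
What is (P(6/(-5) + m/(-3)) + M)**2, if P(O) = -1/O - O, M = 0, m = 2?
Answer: 1018081/176400 ≈ 5.7714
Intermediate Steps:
P(O) = -O - 1/O
(P(6/(-5) + m/(-3)) + M)**2 = ((-(6/(-5) + 2/(-3)) - 1/(6/(-5) + 2/(-3))) + 0)**2 = ((-(6*(-1/5) + 2*(-1/3)) - 1/(6*(-1/5) + 2*(-1/3))) + 0)**2 = ((-(-6/5 - 2/3) - 1/(-6/5 - 2/3)) + 0)**2 = ((-1*(-28/15) - 1/(-28/15)) + 0)**2 = ((28/15 - 1*(-15/28)) + 0)**2 = ((28/15 + 15/28) + 0)**2 = (1009/420 + 0)**2 = (1009/420)**2 = 1018081/176400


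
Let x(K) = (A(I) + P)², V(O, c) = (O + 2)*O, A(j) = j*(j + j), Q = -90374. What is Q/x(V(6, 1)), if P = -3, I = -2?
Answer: -90374/25 ≈ -3615.0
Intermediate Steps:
A(j) = 2*j² (A(j) = j*(2*j) = 2*j²)
V(O, c) = O*(2 + O) (V(O, c) = (2 + O)*O = O*(2 + O))
x(K) = 25 (x(K) = (2*(-2)² - 3)² = (2*4 - 3)² = (8 - 3)² = 5² = 25)
Q/x(V(6, 1)) = -90374/25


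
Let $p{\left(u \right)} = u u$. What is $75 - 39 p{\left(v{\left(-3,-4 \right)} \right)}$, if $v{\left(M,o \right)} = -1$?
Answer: $36$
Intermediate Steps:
$p{\left(u \right)} = u^{2}$
$75 - 39 p{\left(v{\left(-3,-4 \right)} \right)} = 75 - 39 \left(-1\right)^{2} = 75 - 39 = 36$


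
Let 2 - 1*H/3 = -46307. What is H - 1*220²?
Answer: 90527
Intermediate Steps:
H = 138927 (H = 6 - 3*(-46307) = 6 + 138921 = 138927)
H - 1*220² = 138927 - 1*220² = 138927 - 1*48400 = 138927 - 48400 = 90527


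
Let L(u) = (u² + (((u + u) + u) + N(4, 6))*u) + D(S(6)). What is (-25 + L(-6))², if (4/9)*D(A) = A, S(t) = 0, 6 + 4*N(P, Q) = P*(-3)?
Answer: 21316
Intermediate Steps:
N(P, Q) = -3/2 - 3*P/4 (N(P, Q) = -3/2 + (P*(-3))/4 = -3/2 + (-3*P)/4 = -3/2 - 3*P/4)
D(A) = 9*A/4
L(u) = u² + u*(-9/2 + 3*u) (L(u) = (u² + (((u + u) + u) + (-3/2 - ¾*4))*u) + (9/4)*0 = (u² + ((2*u + u) + (-3/2 - 3))*u) + 0 = (u² + (3*u - 9/2)*u) + 0 = (u² + (-9/2 + 3*u)*u) + 0 = (u² + u*(-9/2 + 3*u)) + 0 = u² + u*(-9/2 + 3*u))
(-25 + L(-6))² = (-25 + (½)*(-6)*(-9 + 8*(-6)))² = (-25 + (½)*(-6)*(-9 - 48))² = (-25 + (½)*(-6)*(-57))² = (-25 + 171)² = 146² = 21316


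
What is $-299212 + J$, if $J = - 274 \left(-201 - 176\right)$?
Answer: $-195914$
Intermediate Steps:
$J = 103298$ ($J = \left(-274\right) \left(-377\right) = 103298$)
$-299212 + J = -299212 + 103298 = -195914$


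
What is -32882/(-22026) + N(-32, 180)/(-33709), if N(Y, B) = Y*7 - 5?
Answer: 556731646/371237217 ≈ 1.4997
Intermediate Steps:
N(Y, B) = -5 + 7*Y (N(Y, B) = 7*Y - 5 = -5 + 7*Y)
-32882/(-22026) + N(-32, 180)/(-33709) = -32882/(-22026) + (-5 + 7*(-32))/(-33709) = -32882*(-1/22026) + (-5 - 224)*(-1/33709) = 16441/11013 - 229*(-1/33709) = 16441/11013 + 229/33709 = 556731646/371237217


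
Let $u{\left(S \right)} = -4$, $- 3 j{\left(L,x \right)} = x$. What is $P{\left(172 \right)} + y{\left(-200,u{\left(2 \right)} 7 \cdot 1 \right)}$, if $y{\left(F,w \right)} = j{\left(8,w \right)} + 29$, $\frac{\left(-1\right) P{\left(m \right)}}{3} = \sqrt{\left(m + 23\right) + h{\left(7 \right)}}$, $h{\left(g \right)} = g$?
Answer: $\frac{115}{3} - 3 \sqrt{202} \approx -4.3047$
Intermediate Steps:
$j{\left(L,x \right)} = - \frac{x}{3}$
$P{\left(m \right)} = - 3 \sqrt{30 + m}$ ($P{\left(m \right)} = - 3 \sqrt{\left(m + 23\right) + 7} = - 3 \sqrt{\left(23 + m\right) + 7} = - 3 \sqrt{30 + m}$)
$y{\left(F,w \right)} = 29 - \frac{w}{3}$ ($y{\left(F,w \right)} = - \frac{w}{3} + 29 = 29 - \frac{w}{3}$)
$P{\left(172 \right)} + y{\left(-200,u{\left(2 \right)} 7 \cdot 1 \right)} = - 3 \sqrt{30 + 172} + \left(29 - \frac{\left(-4\right) 7 \cdot 1}{3}\right) = - 3 \sqrt{202} + \left(29 - \frac{\left(-28\right) 1}{3}\right) = - 3 \sqrt{202} + \left(29 - - \frac{28}{3}\right) = - 3 \sqrt{202} + \left(29 + \frac{28}{3}\right) = - 3 \sqrt{202} + \frac{115}{3} = \frac{115}{3} - 3 \sqrt{202}$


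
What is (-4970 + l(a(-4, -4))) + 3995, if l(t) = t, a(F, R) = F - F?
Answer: -975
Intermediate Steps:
a(F, R) = 0
(-4970 + l(a(-4, -4))) + 3995 = (-4970 + 0) + 3995 = -4970 + 3995 = -975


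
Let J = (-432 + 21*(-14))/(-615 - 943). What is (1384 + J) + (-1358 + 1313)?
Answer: 1043444/779 ≈ 1339.5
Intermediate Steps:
J = 363/779 (J = (-432 - 294)/(-1558) = -726*(-1/1558) = 363/779 ≈ 0.46598)
(1384 + J) + (-1358 + 1313) = (1384 + 363/779) + (-1358 + 1313) = 1078499/779 - 45 = 1043444/779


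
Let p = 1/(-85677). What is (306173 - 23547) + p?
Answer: 24214547801/85677 ≈ 2.8263e+5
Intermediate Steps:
p = -1/85677 ≈ -1.1672e-5
(306173 - 23547) + p = (306173 - 23547) - 1/85677 = 282626 - 1/85677 = 24214547801/85677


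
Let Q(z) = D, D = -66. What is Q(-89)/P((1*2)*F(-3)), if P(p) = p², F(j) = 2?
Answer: -33/8 ≈ -4.1250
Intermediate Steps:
Q(z) = -66
Q(-89)/P((1*2)*F(-3)) = -66/(((1*2)*2)²) = -66/((2*2)²) = -66/(4²) = -66/16 = -66*1/16 = -33/8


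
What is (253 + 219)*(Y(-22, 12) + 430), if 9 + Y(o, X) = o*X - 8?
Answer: 70328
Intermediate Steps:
Y(o, X) = -17 + X*o (Y(o, X) = -9 + (o*X - 8) = -9 + (X*o - 8) = -9 + (-8 + X*o) = -17 + X*o)
(253 + 219)*(Y(-22, 12) + 430) = (253 + 219)*((-17 + 12*(-22)) + 430) = 472*((-17 - 264) + 430) = 472*(-281 + 430) = 472*149 = 70328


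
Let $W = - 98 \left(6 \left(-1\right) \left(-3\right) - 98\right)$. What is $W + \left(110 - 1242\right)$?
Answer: $6708$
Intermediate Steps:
$W = 7840$ ($W = - 98 \left(\left(-6\right) \left(-3\right) - 98\right) = - 98 \left(18 - 98\right) = \left(-98\right) \left(-80\right) = 7840$)
$W + \left(110 - 1242\right) = 7840 + \left(110 - 1242\right) = 7840 - 1132 = 6708$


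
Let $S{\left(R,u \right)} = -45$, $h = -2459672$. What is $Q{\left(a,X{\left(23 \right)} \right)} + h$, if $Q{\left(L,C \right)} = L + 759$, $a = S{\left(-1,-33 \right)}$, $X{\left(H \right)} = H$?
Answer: $-2458958$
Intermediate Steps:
$a = -45$
$Q{\left(L,C \right)} = 759 + L$
$Q{\left(a,X{\left(23 \right)} \right)} + h = \left(759 - 45\right) - 2459672 = 714 - 2459672 = -2458958$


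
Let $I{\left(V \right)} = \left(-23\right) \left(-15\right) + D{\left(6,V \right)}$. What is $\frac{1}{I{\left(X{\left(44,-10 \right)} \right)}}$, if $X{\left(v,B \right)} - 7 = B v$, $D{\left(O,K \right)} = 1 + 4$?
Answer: $\frac{1}{350} \approx 0.0028571$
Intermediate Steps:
$D{\left(O,K \right)} = 5$
$X{\left(v,B \right)} = 7 + B v$
$I{\left(V \right)} = 350$ ($I{\left(V \right)} = \left(-23\right) \left(-15\right) + 5 = 345 + 5 = 350$)
$\frac{1}{I{\left(X{\left(44,-10 \right)} \right)}} = \frac{1}{350}$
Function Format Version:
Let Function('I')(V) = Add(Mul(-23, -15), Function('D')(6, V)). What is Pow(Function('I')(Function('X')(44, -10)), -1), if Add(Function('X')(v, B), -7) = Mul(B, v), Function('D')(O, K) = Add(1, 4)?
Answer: Rational(1, 350) ≈ 0.0028571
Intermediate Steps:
Function('D')(O, K) = 5
Function('X')(v, B) = Add(7, Mul(B, v))
Function('I')(V) = 350 (Function('I')(V) = Add(Mul(-23, -15), 5) = Add(345, 5) = 350)
Pow(Function('I')(Function('X')(44, -10)), -1) = Pow(350, -1) = Rational(1, 350)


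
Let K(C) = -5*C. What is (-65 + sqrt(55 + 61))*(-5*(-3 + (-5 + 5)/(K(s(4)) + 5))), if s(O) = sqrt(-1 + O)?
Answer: -975 + 30*sqrt(29) ≈ -813.45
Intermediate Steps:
(-65 + sqrt(55 + 61))*(-5*(-3 + (-5 + 5)/(K(s(4)) + 5))) = (-65 + sqrt(55 + 61))*(-5*(-3 + (-5 + 5)/(-5*sqrt(-1 + 4) + 5))) = (-65 + sqrt(116))*(-5*(-3 + 0/(-5*sqrt(3) + 5))) = (-65 + 2*sqrt(29))*(-5*(-3 + 0/(5 - 5*sqrt(3)))) = (-65 + 2*sqrt(29))*(-5*(-3 + 0)) = (-65 + 2*sqrt(29))*(-5*(-3)) = (-65 + 2*sqrt(29))*15 = -975 + 30*sqrt(29)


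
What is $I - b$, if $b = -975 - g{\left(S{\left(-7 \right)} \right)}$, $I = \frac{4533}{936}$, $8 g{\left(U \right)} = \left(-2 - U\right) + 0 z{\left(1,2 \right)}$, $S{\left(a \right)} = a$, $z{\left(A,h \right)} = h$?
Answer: $\frac{152953}{156} \approx 980.47$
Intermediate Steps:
$g{\left(U \right)} = - \frac{1}{4} - \frac{U}{8}$ ($g{\left(U \right)} = \frac{\left(-2 - U\right) + 0 \cdot 2}{8} = \frac{\left(-2 - U\right) + 0}{8} = \frac{-2 - U}{8} = - \frac{1}{4} - \frac{U}{8}$)
$I = \frac{1511}{312}$ ($I = 4533 \cdot \frac{1}{936} = \frac{1511}{312} \approx 4.8429$)
$b = - \frac{7805}{8}$ ($b = -975 - \left(- \frac{1}{4} - - \frac{7}{8}\right) = -975 - \left(- \frac{1}{4} + \frac{7}{8}\right) = -975 - \frac{5}{8} = - \frac{7805}{8} \approx -975.63$)
$I - b = \frac{1511}{312} - - \frac{7805}{8} = \frac{1511}{312} + \frac{7805}{8} = \frac{152953}{156}$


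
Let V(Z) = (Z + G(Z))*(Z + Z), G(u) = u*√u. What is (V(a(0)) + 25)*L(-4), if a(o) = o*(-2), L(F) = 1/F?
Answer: -25/4 ≈ -6.2500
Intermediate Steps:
G(u) = u^(3/2)
a(o) = -2*o
V(Z) = 2*Z*(Z + Z^(3/2)) (V(Z) = (Z + Z^(3/2))*(Z + Z) = (Z + Z^(3/2))*(2*Z) = 2*Z*(Z + Z^(3/2)))
(V(a(0)) + 25)*L(-4) = (2*(-2*0)*(-2*0 + (-2*0)^(3/2)) + 25)/(-4) = (2*0*(0 + 0^(3/2)) + 25)*(-¼) = (2*0*(0 + 0) + 25)*(-¼) = (2*0*0 + 25)*(-¼) = (0 + 25)*(-¼) = 25*(-¼) = -25/4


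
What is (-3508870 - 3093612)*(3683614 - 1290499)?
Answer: -15800498711430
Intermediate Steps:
(-3508870 - 3093612)*(3683614 - 1290499) = -6602482*2393115 = -15800498711430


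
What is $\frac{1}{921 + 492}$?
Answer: $\frac{1}{1413} \approx 0.00070771$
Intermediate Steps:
$\frac{1}{921 + 492} = \frac{1}{1413}$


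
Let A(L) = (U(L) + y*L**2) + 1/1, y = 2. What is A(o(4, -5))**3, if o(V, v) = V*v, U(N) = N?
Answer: 476379541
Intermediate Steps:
A(L) = 1 + L + 2*L**2 (A(L) = (L + 2*L**2) + 1/1 = (L + 2*L**2) + 1 = 1 + L + 2*L**2)
A(o(4, -5))**3 = (1 + 4*(-5) + 2*(4*(-5))**2)**3 = (1 - 20 + 2*(-20)**2)**3 = (1 - 20 + 2*400)**3 = (1 - 20 + 800)**3 = 781**3 = 476379541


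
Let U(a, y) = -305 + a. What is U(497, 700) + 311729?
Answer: 311921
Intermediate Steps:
U(497, 700) + 311729 = (-305 + 497) + 311729 = 192 + 311729 = 311921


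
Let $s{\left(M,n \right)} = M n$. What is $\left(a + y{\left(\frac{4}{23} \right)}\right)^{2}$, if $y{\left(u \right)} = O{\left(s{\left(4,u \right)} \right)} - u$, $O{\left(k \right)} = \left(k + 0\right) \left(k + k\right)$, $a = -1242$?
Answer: $\frac{431120933604}{279841} \approx 1.5406 \cdot 10^{6}$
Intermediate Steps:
$O{\left(k \right)} = 2 k^{2}$ ($O{\left(k \right)} = k 2 k = 2 k^{2}$)
$y{\left(u \right)} = - u + 32 u^{2}$ ($y{\left(u \right)} = 2 \left(4 u\right)^{2} - u = 2 \cdot 16 u^{2} - u = 32 u^{2} - u = - u + 32 u^{2}$)
$\left(a + y{\left(\frac{4}{23} \right)}\right)^{2} = \left(-1242 + \frac{4}{23} \left(-1 + 32 \cdot \frac{4}{23}\right)\right)^{2} = \left(-1242 + 4 \cdot \frac{1}{23} \left(-1 + 32 \cdot 4 \cdot \frac{1}{23}\right)\right)^{2} = \left(-1242 + \frac{4 \left(-1 + 32 \cdot \frac{4}{23}\right)}{23}\right)^{2} = \left(-1242 + \frac{4 \left(-1 + \frac{128}{23}\right)}{23}\right)^{2} = \left(-1242 + \frac{4}{23} \cdot \frac{105}{23}\right)^{2} = \left(-1242 + \frac{420}{529}\right)^{2} = \left(- \frac{656598}{529}\right)^{2} = \frac{431120933604}{279841}$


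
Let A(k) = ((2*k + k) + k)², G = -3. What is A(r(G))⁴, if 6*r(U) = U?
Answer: 256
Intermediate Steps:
r(U) = U/6
A(k) = 16*k² (A(k) = (3*k + k)² = (4*k)² = 16*k²)
A(r(G))⁴ = (16*((⅙)*(-3))²)⁴ = (16*(-½)²)⁴ = (16*(¼))⁴ = 4⁴ = 256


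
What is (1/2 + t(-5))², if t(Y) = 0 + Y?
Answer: 81/4 ≈ 20.250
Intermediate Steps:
t(Y) = Y
(1/2 + t(-5))² = (1/2 - 5)² = (½ - 5)² = (-9/2)² = 81/4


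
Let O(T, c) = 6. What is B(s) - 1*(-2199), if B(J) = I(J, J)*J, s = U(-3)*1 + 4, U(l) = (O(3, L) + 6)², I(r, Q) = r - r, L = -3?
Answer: 2199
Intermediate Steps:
I(r, Q) = 0
U(l) = 144 (U(l) = (6 + 6)² = 12² = 144)
s = 148 (s = 144*1 + 4 = 144 + 4 = 148)
B(J) = 0 (B(J) = 0*J = 0)
B(s) - 1*(-2199) = 0 - 1*(-2199) = 0 + 2199 = 2199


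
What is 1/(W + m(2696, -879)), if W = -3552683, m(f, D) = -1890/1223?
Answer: -1223/4344933199 ≈ -2.8148e-7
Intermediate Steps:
m(f, D) = -1890/1223 (m(f, D) = -1890*1/1223 = -1890/1223)
1/(W + m(2696, -879)) = 1/(-3552683 - 1890/1223) = 1/(-4344933199/1223) = -1223/4344933199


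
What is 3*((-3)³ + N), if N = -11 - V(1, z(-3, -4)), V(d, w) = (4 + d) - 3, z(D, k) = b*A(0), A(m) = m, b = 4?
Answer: -120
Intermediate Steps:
z(D, k) = 0 (z(D, k) = 4*0 = 0)
V(d, w) = 1 + d
N = -13 (N = -11 - (1 + 1) = -11 - 1*2 = -11 - 2 = -13)
3*((-3)³ + N) = 3*((-3)³ - 13) = 3*(-27 - 13) = 3*(-40) = -120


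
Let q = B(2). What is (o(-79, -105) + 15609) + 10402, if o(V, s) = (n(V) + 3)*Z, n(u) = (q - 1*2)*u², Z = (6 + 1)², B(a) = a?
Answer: 26158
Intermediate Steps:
Z = 49 (Z = 7² = 49)
q = 2
n(u) = 0 (n(u) = (2 - 1*2)*u² = (2 - 2)*u² = 0*u² = 0)
o(V, s) = 147 (o(V, s) = (0 + 3)*49 = 3*49 = 147)
(o(-79, -105) + 15609) + 10402 = (147 + 15609) + 10402 = 15756 + 10402 = 26158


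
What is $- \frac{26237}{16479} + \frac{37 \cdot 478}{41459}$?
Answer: $- \frac{796312189}{683202861} \approx -1.1656$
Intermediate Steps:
$- \frac{26237}{16479} + \frac{37 \cdot 478}{41459} = \left(-26237\right) \frac{1}{16479} + 17686 \cdot \frac{1}{41459} = - \frac{26237}{16479} + \frac{17686}{41459} = - \frac{796312189}{683202861}$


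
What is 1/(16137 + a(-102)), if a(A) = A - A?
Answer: 1/16137 ≈ 6.1969e-5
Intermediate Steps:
a(A) = 0
1/(16137 + a(-102)) = 1/(16137 + 0) = 1/16137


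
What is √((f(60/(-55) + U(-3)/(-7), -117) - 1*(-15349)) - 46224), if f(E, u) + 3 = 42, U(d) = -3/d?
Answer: 2*I*√7709 ≈ 175.6*I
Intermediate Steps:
f(E, u) = 39 (f(E, u) = -3 + 42 = 39)
√((f(60/(-55) + U(-3)/(-7), -117) - 1*(-15349)) - 46224) = √((39 - 1*(-15349)) - 46224) = √((39 + 15349) - 46224) = √(15388 - 46224) = √(-30836) = 2*I*√7709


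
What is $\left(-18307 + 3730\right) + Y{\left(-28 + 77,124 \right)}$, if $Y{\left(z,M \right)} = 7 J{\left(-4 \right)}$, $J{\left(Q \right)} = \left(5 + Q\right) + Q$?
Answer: $-14598$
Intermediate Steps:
$J{\left(Q \right)} = 5 + 2 Q$
$Y{\left(z,M \right)} = -21$ ($Y{\left(z,M \right)} = 7 \left(5 + 2 \left(-4\right)\right) = 7 \left(5 - 8\right) = 7 \left(-3\right) = -21$)
$\left(-18307 + 3730\right) + Y{\left(-28 + 77,124 \right)} = \left(-18307 + 3730\right) - 21 = -14577 - 21 = -14598$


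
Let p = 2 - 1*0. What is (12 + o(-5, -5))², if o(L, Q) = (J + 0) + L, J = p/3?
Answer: 529/9 ≈ 58.778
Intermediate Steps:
p = 2 (p = 2 + 0 = 2)
J = ⅔ (J = 2/3 = 2*(⅓) = ⅔ ≈ 0.66667)
o(L, Q) = ⅔ + L (o(L, Q) = (⅔ + 0) + L = ⅔ + L)
(12 + o(-5, -5))² = (12 + (⅔ - 5))² = (12 - 13/3)² = (23/3)² = 529/9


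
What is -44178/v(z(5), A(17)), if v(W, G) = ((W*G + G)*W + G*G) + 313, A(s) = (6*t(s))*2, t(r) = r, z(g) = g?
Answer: -44178/48049 ≈ -0.91944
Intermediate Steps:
A(s) = 12*s (A(s) = (6*s)*2 = 12*s)
v(W, G) = 313 + G² + W*(G + G*W) (v(W, G) = ((G*W + G)*W + G²) + 313 = ((G + G*W)*W + G²) + 313 = (W*(G + G*W) + G²) + 313 = (G² + W*(G + G*W)) + 313 = 313 + G² + W*(G + G*W))
-44178/v(z(5), A(17)) = -44178/(313 + (12*17)² + (12*17)*5 + (12*17)*5²) = -44178/(313 + 204² + 204*5 + 204*25) = -44178/(313 + 41616 + 1020 + 5100) = -44178/48049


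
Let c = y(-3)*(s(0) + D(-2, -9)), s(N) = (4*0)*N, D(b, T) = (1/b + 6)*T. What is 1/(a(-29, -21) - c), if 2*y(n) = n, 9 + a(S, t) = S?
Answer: -4/449 ≈ -0.0089087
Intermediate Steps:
a(S, t) = -9 + S
y(n) = n/2
D(b, T) = T*(6 + 1/b) (D(b, T) = (6 + 1/b)*T = T*(6 + 1/b))
s(N) = 0 (s(N) = 0*N = 0)
c = 297/4 (c = ((½)*(-3))*(0 + (6*(-9) - 9/(-2))) = -3*(0 + (-54 - 9*(-½)))/2 = -3*(0 + (-54 + 9/2))/2 = -3*(0 - 99/2)/2 = -3/2*(-99/2) = 297/4 ≈ 74.250)
1/(a(-29, -21) - c) = 1/((-9 - 29) - 1*297/4) = 1/(-38 - 297/4) = 1/(-449/4) = -4/449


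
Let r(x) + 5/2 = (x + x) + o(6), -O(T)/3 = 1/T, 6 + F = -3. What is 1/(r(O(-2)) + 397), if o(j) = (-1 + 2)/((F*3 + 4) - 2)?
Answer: 50/19873 ≈ 0.0025160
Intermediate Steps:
F = -9 (F = -6 - 3 = -9)
O(T) = -3/T
o(j) = -1/25 (o(j) = (-1 + 2)/((-9*3 + 4) - 2) = 1/((-27 + 4) - 2) = 1/(-23 - 2) = 1/(-25) = 1*(-1/25) = -1/25)
r(x) = -127/50 + 2*x (r(x) = -5/2 + ((x + x) - 1/25) = -5/2 + (2*x - 1/25) = -5/2 + (-1/25 + 2*x) = -127/50 + 2*x)
1/(r(O(-2)) + 397) = 1/((-127/50 + 2*(-3/(-2))) + 397) = 1/((-127/50 + 2*(-3*(-½))) + 397) = 1/((-127/50 + 2*(3/2)) + 397) = 1/((-127/50 + 3) + 397) = 1/(23/50 + 397) = 1/(19873/50) = 50/19873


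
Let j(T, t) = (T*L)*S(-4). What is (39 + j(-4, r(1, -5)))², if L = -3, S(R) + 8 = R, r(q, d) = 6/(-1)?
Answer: 11025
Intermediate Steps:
r(q, d) = -6 (r(q, d) = 6*(-1) = -6)
S(R) = -8 + R
j(T, t) = 36*T (j(T, t) = (T*(-3))*(-8 - 4) = -3*T*(-12) = 36*T)
(39 + j(-4, r(1, -5)))² = (39 + 36*(-4))² = (39 - 144)² = (-105)² = 11025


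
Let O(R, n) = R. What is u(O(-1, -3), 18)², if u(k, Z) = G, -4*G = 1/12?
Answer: 1/2304 ≈ 0.00043403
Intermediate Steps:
G = -1/48 (G = -¼/12 = -¼*1/12 = -1/48 ≈ -0.020833)
u(k, Z) = -1/48
u(O(-1, -3), 18)² = (-1/48)² = 1/2304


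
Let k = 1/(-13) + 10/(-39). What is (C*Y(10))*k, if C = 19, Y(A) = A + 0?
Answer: -190/3 ≈ -63.333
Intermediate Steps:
Y(A) = A
k = -⅓ (k = 1*(-1/13) + 10*(-1/39) = -1/13 - 10/39 = -⅓ ≈ -0.33333)
(C*Y(10))*k = (19*10)*(-⅓) = 190*(-⅓) = -190/3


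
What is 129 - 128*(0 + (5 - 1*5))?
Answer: 129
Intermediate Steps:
129 - 128*(0 + (5 - 1*5)) = 129 - 128*(0 + (5 - 5)) = 129 - 128*(0 + 0) = 129 - 128*0 = 129 + 0 = 129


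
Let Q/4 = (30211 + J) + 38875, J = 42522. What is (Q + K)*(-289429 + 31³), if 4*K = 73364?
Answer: -120672732174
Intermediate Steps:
Q = 446432 (Q = 4*((30211 + 42522) + 38875) = 4*(72733 + 38875) = 4*111608 = 446432)
K = 18341 (K = (¼)*73364 = 18341)
(Q + K)*(-289429 + 31³) = (446432 + 18341)*(-289429 + 31³) = 464773*(-289429 + 29791) = 464773*(-259638) = -120672732174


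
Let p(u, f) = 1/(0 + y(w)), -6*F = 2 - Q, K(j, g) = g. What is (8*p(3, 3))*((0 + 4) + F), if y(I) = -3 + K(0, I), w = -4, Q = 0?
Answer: -88/21 ≈ -4.1905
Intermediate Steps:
y(I) = -3 + I
F = -1/3 (F = -(2 - 1*0)/6 = -(2 + 0)/6 = -1/6*2 = -1/3 ≈ -0.33333)
p(u, f) = -1/7 (p(u, f) = 1/(0 + (-3 - 4)) = 1/(0 - 7) = 1/(-7) = -1/7)
(8*p(3, 3))*((0 + 4) + F) = (8*(-1/7))*((0 + 4) - 1/3) = -8*(4 - 1/3)/7 = -8/7*11/3 = -88/21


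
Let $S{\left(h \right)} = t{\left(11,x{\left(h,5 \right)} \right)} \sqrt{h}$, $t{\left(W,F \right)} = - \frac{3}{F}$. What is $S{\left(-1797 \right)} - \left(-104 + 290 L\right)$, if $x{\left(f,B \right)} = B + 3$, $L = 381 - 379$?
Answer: $-476 - \frac{3 i \sqrt{1797}}{8} \approx -476.0 - 15.897 i$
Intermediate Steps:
$L = 2$
$x{\left(f,B \right)} = 3 + B$
$S{\left(h \right)} = - \frac{3 \sqrt{h}}{8}$ ($S{\left(h \right)} = - \frac{3}{3 + 5} \sqrt{h} = - \frac{3}{8} \sqrt{h} = \left(-3\right) \frac{1}{8} \sqrt{h} = - \frac{3 \sqrt{h}}{8}$)
$S{\left(-1797 \right)} - \left(-104 + 290 L\right) = - \frac{3 \sqrt{-1797}}{8} + \left(104 - 580\right) = - \frac{3 i \sqrt{1797}}{8} + \left(104 - 580\right) = - \frac{3 i \sqrt{1797}}{8} - 476 = -476 - \frac{3 i \sqrt{1797}}{8}$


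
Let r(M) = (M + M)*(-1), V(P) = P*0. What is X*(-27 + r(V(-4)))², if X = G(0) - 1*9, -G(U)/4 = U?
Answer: -6561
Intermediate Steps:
V(P) = 0
r(M) = -2*M (r(M) = (2*M)*(-1) = -2*M)
G(U) = -4*U
X = -9 (X = -4*0 - 1*9 = 0 - 9 = -9)
X*(-27 + r(V(-4)))² = -9*(-27 - 2*0)² = -9*(-27 + 0)² = -9*(-27)² = -9*729 = -6561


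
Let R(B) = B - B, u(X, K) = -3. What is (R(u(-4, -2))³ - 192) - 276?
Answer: -468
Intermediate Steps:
R(B) = 0
(R(u(-4, -2))³ - 192) - 276 = (0³ - 192) - 276 = (0 - 192) - 276 = -192 - 276 = -468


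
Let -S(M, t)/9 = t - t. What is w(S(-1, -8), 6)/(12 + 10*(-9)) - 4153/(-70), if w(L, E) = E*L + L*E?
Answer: 4153/70 ≈ 59.329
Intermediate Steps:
S(M, t) = 0 (S(M, t) = -9*(t - t) = -9*0 = 0)
w(L, E) = 2*E*L (w(L, E) = E*L + E*L = 2*E*L)
w(S(-1, -8), 6)/(12 + 10*(-9)) - 4153/(-70) = (2*6*0)/(12 + 10*(-9)) - 4153/(-70) = 0/(12 - 90) - 4153*(-1/70) = 0/(-78) + 4153/70 = 0*(-1/78) + 4153/70 = 0 + 4153/70 = 4153/70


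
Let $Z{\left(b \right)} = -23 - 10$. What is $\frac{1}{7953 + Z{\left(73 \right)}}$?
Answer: $\frac{1}{7920} \approx 0.00012626$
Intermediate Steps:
$Z{\left(b \right)} = -33$ ($Z{\left(b \right)} = -23 - 10 = -33$)
$\frac{1}{7953 + Z{\left(73 \right)}} = \frac{1}{7953 - 33} = \frac{1}{7920}$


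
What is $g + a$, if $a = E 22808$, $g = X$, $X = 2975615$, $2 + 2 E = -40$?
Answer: $2496647$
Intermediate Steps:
$E = -21$ ($E = -1 + \frac{1}{2} \left(-40\right) = -1 - 20 = -21$)
$g = 2975615$
$a = -478968$ ($a = \left(-21\right) 22808 = -478968$)
$g + a = 2975615 - 478968 = 2496647$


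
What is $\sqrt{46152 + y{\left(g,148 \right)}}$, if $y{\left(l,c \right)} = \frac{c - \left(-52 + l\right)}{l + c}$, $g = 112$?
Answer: $\frac{\sqrt{194993630}}{65} \approx 214.83$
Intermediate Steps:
$y{\left(l,c \right)} = \frac{52 + c - l}{c + l}$
$\sqrt{46152 + y{\left(g,148 \right)}} = \sqrt{46152 + \frac{52 + 148 - 112}{148 + 112}} = \sqrt{46152 + \frac{52 + 148 - 112}{260}} = \sqrt{46152 + \frac{1}{260} \cdot 88} = \sqrt{46152 + \frac{22}{65}} = \sqrt{\frac{2999902}{65}} = \frac{\sqrt{194993630}}{65}$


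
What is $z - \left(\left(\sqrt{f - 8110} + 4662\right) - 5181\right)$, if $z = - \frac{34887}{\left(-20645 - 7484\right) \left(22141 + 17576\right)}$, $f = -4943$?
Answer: $\frac{193275523918}{372399831} - i \sqrt{13053} \approx 519.0 - 114.25 i$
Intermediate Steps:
$z = \frac{11629}{372399831}$ ($z = - \frac{34887}{\left(-28129\right) 39717} = - \frac{34887}{-1117199493} = \left(-34887\right) \left(- \frac{1}{1117199493}\right) = \frac{11629}{372399831} \approx 3.1227 \cdot 10^{-5}$)
$z - \left(\left(\sqrt{f - 8110} + 4662\right) - 5181\right) = \frac{11629}{372399831} - \left(\left(\sqrt{-4943 - 8110} + 4662\right) - 5181\right) = \frac{11629}{372399831} - \left(\left(\sqrt{-13053} + 4662\right) - 5181\right) = \frac{11629}{372399831} - \left(\left(i \sqrt{13053} + 4662\right) - 5181\right) = \frac{11629}{372399831} - \left(\left(4662 + i \sqrt{13053}\right) - 5181\right) = \frac{11629}{372399831} - \left(-519 + i \sqrt{13053}\right) = \frac{11629}{372399831} + \left(519 - i \sqrt{13053}\right) = \frac{193275523918}{372399831} - i \sqrt{13053}$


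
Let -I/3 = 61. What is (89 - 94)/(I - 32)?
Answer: 1/43 ≈ 0.023256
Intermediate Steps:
I = -183 (I = -3*61 = -183)
(89 - 94)/(I - 32) = (89 - 94)/(-183 - 32) = -5/(-215) = -5*(-1/215) = 1/43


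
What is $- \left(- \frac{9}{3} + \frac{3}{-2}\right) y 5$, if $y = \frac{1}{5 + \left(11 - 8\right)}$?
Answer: $\frac{45}{16} \approx 2.8125$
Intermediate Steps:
$y = \frac{1}{8}$ ($y = \frac{1}{5 + \left(11 - 8\right)} = \frac{1}{5 + 3} = \frac{1}{8} \approx 0.125$)
$- \left(- \frac{9}{3} + \frac{3}{-2}\right) y 5 = - \left(- \frac{9}{3} + \frac{3}{-2}\right) \frac{1}{8} \cdot 5 = - \left(\left(-9\right) \frac{1}{3} + 3 \left(- \frac{1}{2}\right)\right) \frac{1}{8} \cdot 5 = - \left(-3 - \frac{3}{2}\right) \frac{1}{8} \cdot 5 = - \left(- \frac{9}{2}\right) \frac{1}{8} \cdot 5 = - \frac{\left(-9\right) 5}{16} = \left(-1\right) \left(- \frac{45}{16}\right) = \frac{45}{16}$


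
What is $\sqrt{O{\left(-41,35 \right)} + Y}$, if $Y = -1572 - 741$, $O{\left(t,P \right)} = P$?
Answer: $i \sqrt{2278} \approx 47.728 i$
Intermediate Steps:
$Y = -2313$ ($Y = -1572 - 741 = -2313$)
$\sqrt{O{\left(-41,35 \right)} + Y} = \sqrt{35 - 2313} = \sqrt{-2278} = i \sqrt{2278}$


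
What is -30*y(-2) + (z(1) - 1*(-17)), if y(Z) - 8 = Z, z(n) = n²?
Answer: -162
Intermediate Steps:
y(Z) = 8 + Z
-30*y(-2) + (z(1) - 1*(-17)) = -30*(8 - 2) + (1² - 1*(-17)) = -30*6 + (1 + 17) = -180 + 18 = -162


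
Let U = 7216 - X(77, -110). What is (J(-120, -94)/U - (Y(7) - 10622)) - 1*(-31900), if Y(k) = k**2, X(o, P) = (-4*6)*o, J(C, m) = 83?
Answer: 384975355/9064 ≈ 42473.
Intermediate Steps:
X(o, P) = -24*o
U = 9064 (U = 7216 - (-24)*77 = 7216 - 1*(-1848) = 7216 + 1848 = 9064)
(J(-120, -94)/U - (Y(7) - 10622)) - 1*(-31900) = (83/9064 - (7**2 - 10622)) - 1*(-31900) = (83*(1/9064) - (49 - 10622)) + 31900 = (83/9064 - 1*(-10573)) + 31900 = (83/9064 + 10573) + 31900 = 95833755/9064 + 31900 = 384975355/9064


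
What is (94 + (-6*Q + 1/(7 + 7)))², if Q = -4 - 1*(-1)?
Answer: 2461761/196 ≈ 12560.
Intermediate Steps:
Q = -3 (Q = -4 + 1 = -3)
(94 + (-6*Q + 1/(7 + 7)))² = (94 + (-6*(-3) + 1/(7 + 7)))² = (94 + (18 + 1/14))² = (94 + 253/14)² = (1569/14)² = 2461761/196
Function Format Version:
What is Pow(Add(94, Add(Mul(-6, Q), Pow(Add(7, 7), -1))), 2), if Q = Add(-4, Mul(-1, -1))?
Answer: Rational(2461761, 196) ≈ 12560.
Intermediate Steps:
Q = -3 (Q = Add(-4, 1) = -3)
Pow(Add(94, Add(Mul(-6, Q), Pow(Add(7, 7), -1))), 2) = Pow(Add(94, Add(Mul(-6, -3), Pow(Add(7, 7), -1))), 2) = Pow(Add(94, Add(18, Pow(14, -1))), 2) = Pow(Add(94, Add(18, Rational(1, 14))), 2) = Pow(Add(94, Rational(253, 14)), 2) = Pow(Rational(1569, 14), 2) = Rational(2461761, 196)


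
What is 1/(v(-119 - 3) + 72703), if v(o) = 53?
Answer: 1/72756 ≈ 1.3745e-5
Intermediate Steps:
1/(v(-119 - 3) + 72703) = 1/(53 + 72703) = 1/72756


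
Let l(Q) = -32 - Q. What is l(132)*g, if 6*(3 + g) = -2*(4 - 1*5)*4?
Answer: 820/3 ≈ 273.33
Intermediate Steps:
g = -5/3 (g = -3 + (-2*(4 - 1*5)*4)/6 = -3 + (-2*(4 - 5)*4)/6 = -3 + (-2*(-1)*4)/6 = -3 + (2*4)/6 = -3 + (1/6)*8 = -3 + 4/3 = -5/3 ≈ -1.6667)
l(132)*g = (-32 - 1*132)*(-5/3) = (-32 - 132)*(-5/3) = -164*(-5/3) = 820/3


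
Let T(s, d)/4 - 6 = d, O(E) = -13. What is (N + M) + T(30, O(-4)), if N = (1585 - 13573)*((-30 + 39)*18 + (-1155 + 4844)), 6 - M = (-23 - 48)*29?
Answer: -46163751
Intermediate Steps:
M = 2065 (M = 6 - (-23 - 48)*29 = 6 - (-71)*29 = 6 - 1*(-2059) = 6 + 2059 = 2065)
N = -46165788 (N = -11988*(9*18 + 3689) = -11988*(162 + 3689) = -11988*3851 = -46165788)
T(s, d) = 24 + 4*d
(N + M) + T(30, O(-4)) = (-46165788 + 2065) + (24 + 4*(-13)) = -46163723 + (24 - 52) = -46163723 - 28 = -46163751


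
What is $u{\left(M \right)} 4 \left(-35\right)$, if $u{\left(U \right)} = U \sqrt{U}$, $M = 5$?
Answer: $- 700 \sqrt{5} \approx -1565.2$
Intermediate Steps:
$u{\left(U \right)} = U^{\frac{3}{2}}$
$u{\left(M \right)} 4 \left(-35\right) = 5^{\frac{3}{2}} \cdot 4 \left(-35\right) = 5 \sqrt{5} \cdot 4 \left(-35\right) = 20 \sqrt{5} \left(-35\right) = - 700 \sqrt{5}$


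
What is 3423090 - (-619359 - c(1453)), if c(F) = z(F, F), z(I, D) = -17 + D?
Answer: 4043885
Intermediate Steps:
c(F) = -17 + F
3423090 - (-619359 - c(1453)) = 3423090 - (-619359 - (-17 + 1453)) = 3423090 - (-619359 - 1*1436) = 3423090 - (-619359 - 1436) = 3423090 - 1*(-620795) = 3423090 + 620795 = 4043885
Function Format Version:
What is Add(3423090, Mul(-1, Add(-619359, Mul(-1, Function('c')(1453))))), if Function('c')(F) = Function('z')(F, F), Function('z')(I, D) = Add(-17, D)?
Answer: 4043885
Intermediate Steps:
Function('c')(F) = Add(-17, F)
Add(3423090, Mul(-1, Add(-619359, Mul(-1, Function('c')(1453))))) = Add(3423090, Mul(-1, Add(-619359, Mul(-1, Add(-17, 1453))))) = Add(3423090, Mul(-1, Add(-619359, Mul(-1, 1436)))) = Add(3423090, Mul(-1, Add(-619359, -1436))) = Add(3423090, Mul(-1, -620795)) = Add(3423090, 620795) = 4043885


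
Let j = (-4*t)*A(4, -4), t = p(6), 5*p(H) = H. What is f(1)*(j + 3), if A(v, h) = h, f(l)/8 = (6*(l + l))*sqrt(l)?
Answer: 10656/5 ≈ 2131.2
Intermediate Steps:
p(H) = H/5
f(l) = 96*l**(3/2) (f(l) = 8*((6*(l + l))*sqrt(l)) = 8*((6*(2*l))*sqrt(l)) = 8*((12*l)*sqrt(l)) = 8*(12*l**(3/2)) = 96*l**(3/2))
t = 6/5 (t = (1/5)*6 = 6/5 ≈ 1.2000)
j = 96/5 (j = -4*6/5*(-4) = -24/5*(-4) = 96/5 ≈ 19.200)
f(1)*(j + 3) = (96*1**(3/2))*(96/5 + 3) = (96*1)*(111/5) = 96*(111/5) = 10656/5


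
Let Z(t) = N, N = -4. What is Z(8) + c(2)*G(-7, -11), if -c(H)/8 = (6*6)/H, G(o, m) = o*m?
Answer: -11092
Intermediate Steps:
G(o, m) = m*o
c(H) = -288/H (c(H) = -8*6*6/H = -288/H)
Z(t) = -4
Z(8) + c(2)*G(-7, -11) = -4 + (-288/2)*(-11*(-7)) = -4 - 288*1/2*77 = -4 - 144*77 = -4 - 11088 = -11092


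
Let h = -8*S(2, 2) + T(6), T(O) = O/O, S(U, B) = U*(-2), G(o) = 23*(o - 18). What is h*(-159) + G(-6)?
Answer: -5799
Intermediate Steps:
G(o) = -414 + 23*o (G(o) = 23*(-18 + o) = -414 + 23*o)
S(U, B) = -2*U
T(O) = 1
h = 33 (h = -(-16)*2 + 1 = -8*(-4) + 1 = 32 + 1 = 33)
h*(-159) + G(-6) = 33*(-159) + (-414 + 23*(-6)) = -5247 + (-414 - 138) = -5247 - 552 = -5799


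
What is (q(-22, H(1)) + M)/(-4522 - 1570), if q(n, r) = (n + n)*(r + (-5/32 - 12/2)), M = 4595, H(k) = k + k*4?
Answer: -37167/48736 ≈ -0.76262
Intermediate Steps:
H(k) = 5*k (H(k) = k + 4*k = 5*k)
q(n, r) = 2*n*(-197/32 + r) (q(n, r) = (2*n)*(r + (-5*1/32 - 12*½)) = (2*n)*(r + (-5/32 - 6)) = (2*n)*(r - 197/32) = (2*n)*(-197/32 + r) = 2*n*(-197/32 + r))
(q(-22, H(1)) + M)/(-4522 - 1570) = ((1/16)*(-22)*(-197 + 32*(5*1)) + 4595)/(-4522 - 1570) = ((1/16)*(-22)*(-197 + 32*5) + 4595)/(-6092) = ((1/16)*(-22)*(-197 + 160) + 4595)*(-1/6092) = ((1/16)*(-22)*(-37) + 4595)*(-1/6092) = (407/8 + 4595)*(-1/6092) = (37167/8)*(-1/6092) = -37167/48736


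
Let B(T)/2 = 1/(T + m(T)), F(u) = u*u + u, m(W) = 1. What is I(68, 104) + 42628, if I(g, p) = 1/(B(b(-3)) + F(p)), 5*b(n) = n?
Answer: 465710901/10925 ≈ 42628.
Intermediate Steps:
b(n) = n/5
F(u) = u + u² (F(u) = u² + u = u + u²)
B(T) = 2/(1 + T) (B(T) = 2/(T + 1) = 2/(1 + T))
I(g, p) = 1/(5 + p*(1 + p)) (I(g, p) = 1/(2/(1 + (⅕)*(-3)) + p*(1 + p)) = 1/(2/(1 - ⅗) + p*(1 + p)) = 1/(2/(⅖) + p*(1 + p)) = 1/(2*(5/2) + p*(1 + p)) = 1/(5 + p*(1 + p)))
I(68, 104) + 42628 = 1/(5 + 104*(1 + 104)) + 42628 = 1/(5 + 104*105) + 42628 = 1/(5 + 10920) + 42628 = 1/10925 + 42628 = 465710901/10925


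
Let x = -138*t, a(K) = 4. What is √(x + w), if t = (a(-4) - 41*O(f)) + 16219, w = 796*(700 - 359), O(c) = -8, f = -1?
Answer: I*√2012602 ≈ 1418.7*I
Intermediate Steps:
w = 271436 (w = 796*341 = 271436)
t = 16551 (t = (4 - 41*(-8)) + 16219 = (4 + 328) + 16219 = 332 + 16219 = 16551)
x = -2284038 (x = -138*16551 = -2284038)
√(x + w) = √(-2284038 + 271436) = √(-2012602) = I*√2012602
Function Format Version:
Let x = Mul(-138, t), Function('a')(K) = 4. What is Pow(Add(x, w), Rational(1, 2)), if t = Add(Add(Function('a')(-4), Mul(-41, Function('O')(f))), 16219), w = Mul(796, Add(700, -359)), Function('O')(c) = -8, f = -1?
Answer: Mul(I, Pow(2012602, Rational(1, 2))) ≈ Mul(1418.7, I)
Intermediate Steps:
w = 271436 (w = Mul(796, 341) = 271436)
t = 16551 (t = Add(Add(4, Mul(-41, -8)), 16219) = Add(Add(4, 328), 16219) = Add(332, 16219) = 16551)
x = -2284038 (x = Mul(-138, 16551) = -2284038)
Pow(Add(x, w), Rational(1, 2)) = Pow(Add(-2284038, 271436), Rational(1, 2)) = Pow(-2012602, Rational(1, 2)) = Mul(I, Pow(2012602, Rational(1, 2)))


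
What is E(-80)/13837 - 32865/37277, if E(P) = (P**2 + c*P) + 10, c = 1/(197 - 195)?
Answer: -217298515/515801849 ≈ -0.42128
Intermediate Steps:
c = 1/2 ≈ 0.50000
E(P) = 10 + P**2 + P/2 (E(P) = (P**2 + P/2) + 10 = 10 + P**2 + P/2)
E(-80)/13837 - 32865/37277 = (10 + (-80)**2 + (1/2)*(-80))/13837 - 32865/37277 = (10 + 6400 - 40)*(1/13837) - 32865*1/37277 = 6370*(1/13837) - 32865/37277 = 6370/13837 - 32865/37277 = -217298515/515801849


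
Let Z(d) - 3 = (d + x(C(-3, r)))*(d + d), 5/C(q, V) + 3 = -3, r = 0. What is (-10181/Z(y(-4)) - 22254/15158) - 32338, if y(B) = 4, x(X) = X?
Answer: -21065055862/644215 ≈ -32699.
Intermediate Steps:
C(q, V) = -⅚ (C(q, V) = 5/(-3 - 3) = 5/(-6) = 5*(-⅙) = -⅚)
Z(d) = 3 + 2*d*(-⅚ + d) (Z(d) = 3 + (d - ⅚)*(d + d) = 3 + (-⅚ + d)*(2*d) = 3 + 2*d*(-⅚ + d))
(-10181/Z(y(-4)) - 22254/15158) - 32338 = (-10181/(3 + 2*4² - 5/3*4) - 22254/15158) - 32338 = (-10181/(3 + 2*16 - 20/3) - 22254*1/15158) - 32338 = (-10181/(3 + 32 - 20/3) - 11127/7579) - 32338 = (-10181/85/3 - 11127/7579) - 32338 = (-10181*3/85 - 11127/7579) - 32338 = (-30543/85 - 11127/7579) - 32338 = -232431192/644215 - 32338 = -21065055862/644215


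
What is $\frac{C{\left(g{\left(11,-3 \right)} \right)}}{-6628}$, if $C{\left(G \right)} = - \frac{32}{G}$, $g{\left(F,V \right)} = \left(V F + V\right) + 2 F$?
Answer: $- \frac{4}{11599} \approx -0.00034486$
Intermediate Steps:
$g{\left(F,V \right)} = V + 2 F + F V$ ($g{\left(F,V \right)} = \left(F V + V\right) + 2 F = \left(V + F V\right) + 2 F = V + 2 F + F V$)
$\frac{C{\left(g{\left(11,-3 \right)} \right)}}{-6628} = \frac{\left(-32\right) \frac{1}{-3 + 2 \cdot 11 + 11 \left(-3\right)}}{-6628} = - \frac{32}{-3 + 22 - 33} \left(- \frac{1}{6628}\right) = - \frac{32}{-14} \left(- \frac{1}{6628}\right) = \left(-32\right) \left(- \frac{1}{14}\right) \left(- \frac{1}{6628}\right) = \frac{16}{7} \left(- \frac{1}{6628}\right) = - \frac{4}{11599}$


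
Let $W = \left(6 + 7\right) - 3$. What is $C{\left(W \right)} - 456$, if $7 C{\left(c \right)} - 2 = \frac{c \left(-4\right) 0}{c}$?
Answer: $- \frac{3190}{7} \approx -455.71$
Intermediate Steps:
$W = 10$ ($W = 13 - 3 = 10$)
$C{\left(c \right)} = \frac{2}{7}$ ($C{\left(c \right)} = \frac{2}{7} + \frac{c \left(-4\right) 0 \frac{1}{c}}{7} = \frac{2}{7} + \frac{- 4 c 0 \frac{1}{c}}{7} = \frac{2}{7} + \frac{0 \frac{1}{c}}{7} = \frac{2}{7} + \frac{1}{7} \cdot 0 = \frac{2}{7} + 0 = \frac{2}{7}$)
$C{\left(W \right)} - 456 = \frac{2}{7} - 456 = - \frac{3190}{7}$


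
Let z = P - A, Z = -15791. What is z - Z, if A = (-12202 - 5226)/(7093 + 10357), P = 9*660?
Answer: 189611689/8725 ≈ 21732.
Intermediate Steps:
P = 5940
A = -8714/8725 (A = -17428/17450 = -17428*1/17450 = -8714/8725 ≈ -0.99874)
z = 51835214/8725 (z = 5940 - 1*(-8714/8725) = 5940 + 8714/8725 = 51835214/8725 ≈ 5941.0)
z - Z = 51835214/8725 - 1*(-15791) = 51835214/8725 + 15791 = 189611689/8725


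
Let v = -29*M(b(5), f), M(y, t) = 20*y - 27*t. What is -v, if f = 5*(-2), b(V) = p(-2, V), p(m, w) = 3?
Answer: 9570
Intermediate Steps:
b(V) = 3
f = -10
M(y, t) = -27*t + 20*y
v = -9570 (v = -29*(-27*(-10) + 20*3) = -29*(270 + 60) = -29*330 = -9570)
-v = -1*(-9570) = 9570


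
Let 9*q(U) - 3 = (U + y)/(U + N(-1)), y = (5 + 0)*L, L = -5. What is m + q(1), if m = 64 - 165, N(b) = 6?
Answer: -2122/21 ≈ -101.05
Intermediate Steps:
y = -25 (y = (5 + 0)*(-5) = 5*(-5) = -25)
m = -101
q(U) = ⅓ + (-25 + U)/(9*(6 + U)) (q(U) = ⅓ + ((U - 25)/(U + 6))/9 = ⅓ + ((-25 + U)/(6 + U))/9 = ⅓ + (-25 + U)/(9*(6 + U)))
m + q(1) = -101 + (-7 + 4*1)/(9*(6 + 1)) = -101 + (⅑)*(-7 + 4)/7 = -101 + (⅑)*(⅐)*(-3) = -101 - 1/21 = -2122/21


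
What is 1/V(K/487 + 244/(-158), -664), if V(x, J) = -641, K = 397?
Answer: -1/641 ≈ -0.0015601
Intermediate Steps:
1/V(K/487 + 244/(-158), -664) = 1/(-641) = -1/641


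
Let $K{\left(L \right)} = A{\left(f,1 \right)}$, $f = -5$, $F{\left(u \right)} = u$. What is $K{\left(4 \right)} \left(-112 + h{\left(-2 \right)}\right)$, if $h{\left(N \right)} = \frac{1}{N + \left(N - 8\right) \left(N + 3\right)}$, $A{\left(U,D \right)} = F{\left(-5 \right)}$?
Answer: $\frac{6725}{12} \approx 560.42$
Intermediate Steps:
$A{\left(U,D \right)} = -5$
$K{\left(L \right)} = -5$
$h{\left(N \right)} = \frac{1}{N + \left(-8 + N\right) \left(3 + N\right)}$
$K{\left(4 \right)} \left(-112 + h{\left(-2 \right)}\right) = - 5 \left(-112 + \frac{1}{-24 + \left(-2\right)^{2} - -8}\right) = - 5 \left(-112 + \frac{1}{-24 + 4 + 8}\right) = - 5 \left(-112 + \frac{1}{-12}\right) = - 5 \left(-112 - \frac{1}{12}\right) = \left(-5\right) \left(- \frac{1345}{12}\right) = \frac{6725}{12}$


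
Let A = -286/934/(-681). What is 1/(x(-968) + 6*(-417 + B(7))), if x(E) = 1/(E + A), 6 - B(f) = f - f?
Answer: -307849993/759158400765 ≈ -0.00040551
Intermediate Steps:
B(f) = 6 (B(f) = 6 - (f - f) = 6 - 1*0 = 6 + 0 = 6)
A = 143/318027 (A = -286*1/934*(-1/681) = -143/467*(-1/681) = 143/318027 ≈ 0.00044965)
x(E) = 1/(143/318027 + E) (x(E) = 1/(E + 143/318027) = 1/(143/318027 + E))
1/(x(-968) + 6*(-417 + B(7))) = 1/(318027/(143 + 318027*(-968)) + 6*(-417 + 6)) = 1/(318027/(143 - 307850136) + 6*(-411)) = 1/(318027/(-307849993) - 2466) = 1/(318027*(-1/307849993) - 2466) = 1/(-318027/307849993 - 2466) = 1/(-759158400765/307849993) = -307849993/759158400765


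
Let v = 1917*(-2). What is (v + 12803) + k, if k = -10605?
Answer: -1636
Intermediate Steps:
v = -3834
(v + 12803) + k = (-3834 + 12803) - 10605 = 8969 - 10605 = -1636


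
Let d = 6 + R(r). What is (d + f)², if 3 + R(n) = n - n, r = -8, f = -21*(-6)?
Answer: 16641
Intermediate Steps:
f = 126
R(n) = -3 (R(n) = -3 + (n - n) = -3 + 0 = -3)
d = 3 (d = 6 - 3 = 3)
(d + f)² = (3 + 126)² = 129² = 16641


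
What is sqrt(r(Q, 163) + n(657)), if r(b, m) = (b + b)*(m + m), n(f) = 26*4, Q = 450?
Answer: 8*sqrt(4586) ≈ 541.76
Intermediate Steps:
n(f) = 104
r(b, m) = 4*b*m (r(b, m) = (2*b)*(2*m) = 4*b*m)
sqrt(r(Q, 163) + n(657)) = sqrt(4*450*163 + 104) = sqrt(293400 + 104) = sqrt(293504) = 8*sqrt(4586)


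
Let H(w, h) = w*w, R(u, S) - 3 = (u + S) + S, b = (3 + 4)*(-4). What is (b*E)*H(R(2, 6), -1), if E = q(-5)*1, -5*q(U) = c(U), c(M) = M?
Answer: -8092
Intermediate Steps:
q(U) = -U/5
b = -28 (b = 7*(-4) = -28)
R(u, S) = 3 + u + 2*S (R(u, S) = 3 + ((u + S) + S) = 3 + ((S + u) + S) = 3 + (u + 2*S) = 3 + u + 2*S)
E = 1 (E = -⅕*(-5)*1 = 1*1 = 1)
H(w, h) = w²
(b*E)*H(R(2, 6), -1) = (-28*1)*(3 + 2 + 2*6)² = -28*(3 + 2 + 12)² = -28*17² = -28*289 = -8092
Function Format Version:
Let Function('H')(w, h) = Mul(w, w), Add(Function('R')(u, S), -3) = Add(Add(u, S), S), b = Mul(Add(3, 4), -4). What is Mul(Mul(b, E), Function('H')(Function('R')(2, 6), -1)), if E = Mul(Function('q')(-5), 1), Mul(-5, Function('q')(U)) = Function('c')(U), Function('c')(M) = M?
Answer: -8092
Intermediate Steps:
Function('q')(U) = Mul(Rational(-1, 5), U)
b = -28 (b = Mul(7, -4) = -28)
Function('R')(u, S) = Add(3, u, Mul(2, S)) (Function('R')(u, S) = Add(3, Add(Add(u, S), S)) = Add(3, Add(Add(S, u), S)) = Add(3, Add(u, Mul(2, S))) = Add(3, u, Mul(2, S)))
E = 1 (E = Mul(Mul(Rational(-1, 5), -5), 1) = Mul(1, 1) = 1)
Function('H')(w, h) = Pow(w, 2)
Mul(Mul(b, E), Function('H')(Function('R')(2, 6), -1)) = Mul(Mul(-28, 1), Pow(Add(3, 2, Mul(2, 6)), 2)) = Mul(-28, Pow(Add(3, 2, 12), 2)) = Mul(-28, Pow(17, 2)) = Mul(-28, 289) = -8092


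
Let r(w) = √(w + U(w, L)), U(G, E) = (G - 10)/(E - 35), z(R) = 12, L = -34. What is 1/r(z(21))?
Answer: √56994/826 ≈ 0.28902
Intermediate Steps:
U(G, E) = (-10 + G)/(-35 + E)
r(w) = √(10/69 + 68*w/69) (r(w) = √(w + (-10 + w)/(-35 - 34)) = √(w + (-10 + w)/(-69)) = √(w - (-10 + w)/69) = √(w + (10/69 - w/69)) = √(10/69 + 68*w/69))
1/r(z(21)) = 1/(√(690 + 4692*12)/69) = 1/(√(690 + 56304)/69) = 1/(√56994/69) = √56994/826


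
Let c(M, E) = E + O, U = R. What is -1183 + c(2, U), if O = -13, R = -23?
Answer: -1219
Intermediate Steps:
U = -23
c(M, E) = -13 + E (c(M, E) = E - 13 = -13 + E)
-1183 + c(2, U) = -1183 + (-13 - 23) = -1183 - 36 = -1219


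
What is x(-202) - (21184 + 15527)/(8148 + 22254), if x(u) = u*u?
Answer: 137831833/3378 ≈ 40803.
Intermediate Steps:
x(u) = u²
x(-202) - (21184 + 15527)/(8148 + 22254) = (-202)² - (21184 + 15527)/(8148 + 22254) = 40804 - 36711/30402 = 40804 - 1*4079/3378 = 40804 - 4079/3378 = 137831833/3378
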